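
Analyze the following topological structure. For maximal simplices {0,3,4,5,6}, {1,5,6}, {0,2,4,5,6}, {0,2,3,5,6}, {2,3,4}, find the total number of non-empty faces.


Each maximal simplex on m vertices has 2^m - 1 nonempty faces.
Take the union (dedupe shared faces).
Total distinct faces = 60

60


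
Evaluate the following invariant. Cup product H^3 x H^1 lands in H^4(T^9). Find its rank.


Cup product: H^p x H^q -> H^{p+q}; here p+q = 3+1 = 4.
rank H^k(T^n) = C(n,k).
C(9,4) = 126

126


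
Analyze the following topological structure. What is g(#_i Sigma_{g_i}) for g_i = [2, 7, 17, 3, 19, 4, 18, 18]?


Genus is additive under connected sum of orientable surfaces.
g = 2 + 7 + 17 + 3 + 19 + 4 + 18 + 18 = 88

88


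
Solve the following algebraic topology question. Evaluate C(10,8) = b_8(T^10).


By the Kunneth formula, b_k(T^n) = C(n,k).
b_8(T^10) = C(10,8).
C(10,8) = 10!/(8!*2!) = 45

45


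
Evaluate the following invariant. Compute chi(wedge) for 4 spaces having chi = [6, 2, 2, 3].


chi(A v B) = chi(A) + chi(B) - 1 (one point identified).
For 4 spaces: chi = (sum chi_i) - (4 - 1).
sum = 13; chi = 13 - 3 = 10

10


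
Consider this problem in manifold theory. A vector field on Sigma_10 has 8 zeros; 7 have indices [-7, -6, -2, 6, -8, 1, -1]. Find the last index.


Poincare-Hopf: sum of indices = chi(M).
chi(Sigma_10) = 2 - 2*10 = -18.
Sum of known indices = -17.
x = chi - (sum known) = -18 - (-17) = -1

-1


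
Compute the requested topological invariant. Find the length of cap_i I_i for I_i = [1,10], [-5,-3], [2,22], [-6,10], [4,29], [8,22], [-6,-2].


Intersection = [max(a_i), min(b_i)] = [8, -3].
Since 8 > -3, the intersection is empty.
Length = 0

0


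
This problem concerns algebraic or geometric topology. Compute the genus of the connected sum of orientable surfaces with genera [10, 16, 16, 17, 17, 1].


Genus is additive under connected sum of orientable surfaces.
g = 10 + 16 + 16 + 17 + 17 + 1 = 77

77


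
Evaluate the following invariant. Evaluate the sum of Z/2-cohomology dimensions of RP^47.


H^k(RP^47; Z/2) = Z/2 for each 0 <= k <= 47.
Total dimension = 47 + 1 = 48

48


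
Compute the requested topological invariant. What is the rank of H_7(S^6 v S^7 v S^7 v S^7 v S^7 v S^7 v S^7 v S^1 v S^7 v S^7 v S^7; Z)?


For a wedge of spheres, H_k (k>0) is free on one generator per sphere of dimension k.
Spheres of dimension 7: count = 9.
b_7 = 9

9


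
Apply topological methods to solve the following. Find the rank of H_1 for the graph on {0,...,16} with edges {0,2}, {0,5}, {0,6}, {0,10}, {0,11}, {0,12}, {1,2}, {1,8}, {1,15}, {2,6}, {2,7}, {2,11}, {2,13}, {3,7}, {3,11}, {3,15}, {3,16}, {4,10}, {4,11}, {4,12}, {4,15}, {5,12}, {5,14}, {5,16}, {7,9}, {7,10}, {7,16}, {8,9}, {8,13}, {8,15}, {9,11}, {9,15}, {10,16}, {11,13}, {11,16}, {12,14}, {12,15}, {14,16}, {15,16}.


b_1 = E - V + (number of components).
E = 39, V = 17, components = 1.
b_1 = 39 - 17 + 1 = 23

23


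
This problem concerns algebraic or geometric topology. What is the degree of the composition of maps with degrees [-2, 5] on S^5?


Degree is multiplicative: deg(composition) = product of degrees.
= (-2) * (5) = -10

-10


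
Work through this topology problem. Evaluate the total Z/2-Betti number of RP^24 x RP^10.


dim H^*(RP^n; Z/2) = n+1 (one Z/2 in each degree 0..n).
Total Betti number is multiplicative.
Total = (24+1) * (10+1) = 25 * 11 = 275

275


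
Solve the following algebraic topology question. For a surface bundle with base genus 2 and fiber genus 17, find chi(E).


For a fiber bundle F -> E -> B (with CW structure): chi(E) = chi(B) * chi(F).
chi(Sigma_2) = -2, chi(Sigma_17) = -32.
chi(E) = (-2) * (-32) = 64

64


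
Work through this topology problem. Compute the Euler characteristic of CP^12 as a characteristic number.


For any closed oriented manifold, <e(TM),[M]> = chi(M).
chi(CP^12) = 12+1 = 13

13


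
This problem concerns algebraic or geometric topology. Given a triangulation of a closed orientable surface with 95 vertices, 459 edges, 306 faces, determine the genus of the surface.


chi = V - E + F = 95 - 459 + 306 = -58
For orientable closed surface: chi = 2 - 2g, so g = (2 - chi)/2.
g = (2 - (-58)) / 2 = 60 / 2 = 30

30


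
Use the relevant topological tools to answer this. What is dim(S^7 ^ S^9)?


S^m ^ S^n = S^{m+n}.
k = 7 + 9 = 16

16


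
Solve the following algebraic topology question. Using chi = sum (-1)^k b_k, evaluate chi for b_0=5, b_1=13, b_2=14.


chi = sum_k (-1)^k b_k.
= (5) + (-13) + (14)
= 6

6


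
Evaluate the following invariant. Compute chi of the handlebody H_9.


A genus-g handlebody deformation retracts to a wedge of g circles.
chi(vee_g S^1) = 1 - g.
chi(H_9) = 1 - 9 = -8

-8


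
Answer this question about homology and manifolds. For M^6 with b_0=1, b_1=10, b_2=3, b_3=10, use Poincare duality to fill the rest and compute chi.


By Poincare duality b_k = b_{6-k}, so full Betti numbers: b_0=1, b_1=10, b_2=3, b_3=10, b_4=3, b_5=10, b_6=1.
chi = sum (-1)^k b_k = -22

-22


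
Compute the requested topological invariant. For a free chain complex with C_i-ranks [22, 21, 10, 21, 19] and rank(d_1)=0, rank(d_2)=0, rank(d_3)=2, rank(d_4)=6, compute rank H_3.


rank H_k = rank(ker d_k) - rank(im d_{k+1}).
rank(ker d_3) = rank(C_3) - rank(d_3) = 21 - 2 = 19.
rank(im d_{3+1}) = 6.
rank H_3 = 19 - 6 = 13

13


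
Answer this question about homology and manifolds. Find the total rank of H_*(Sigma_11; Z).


For Sigma_11: b_0 = 1, b_1 = 2g = 22, b_2 = 1.
Total = 1 + 22 + 1 = 24

24


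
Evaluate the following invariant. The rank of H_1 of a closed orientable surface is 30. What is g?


For a closed orientable surface: b_1 = 2g.
30 = 2g
g = 30 / 2 = 15

15


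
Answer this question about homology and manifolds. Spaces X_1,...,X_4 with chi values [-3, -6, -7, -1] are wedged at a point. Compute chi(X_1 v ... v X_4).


chi(A v B) = chi(A) + chi(B) - 1 (one point identified).
For 4 spaces: chi = (sum chi_i) - (4 - 1).
sum = -17; chi = -17 - 3 = -20

-20


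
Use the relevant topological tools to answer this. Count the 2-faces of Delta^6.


Delta^6 has 6+1 vertices. A 2-face is a choice of 2+1 vertices.
f_2 = C(6+1, 2+1) = C(7,3) = 35

35


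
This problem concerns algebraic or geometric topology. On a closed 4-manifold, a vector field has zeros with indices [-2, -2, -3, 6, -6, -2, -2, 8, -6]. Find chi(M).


Poincare-Hopf: chi(M) = sum of indices of zeros.
chi = (-2) + (-2) + (-3) + (6) + (-6) + (-2) + (-2) + (8) + (-6) = -9

-9


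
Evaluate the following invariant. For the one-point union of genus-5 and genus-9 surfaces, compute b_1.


For a wedge: H_1(A v B) = H_1(A) + H_1(B).
b_1(Sigma_5) = 10, b_1(Sigma_9) = 18.
b_1 = 10 + 18 = 28

28


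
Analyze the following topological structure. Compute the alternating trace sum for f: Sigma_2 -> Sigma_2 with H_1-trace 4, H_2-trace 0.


L(f) = tr(f_0*) - tr(f_1*) + tr(f_2*).
= 1 - (4) + (0)
= -3

-3


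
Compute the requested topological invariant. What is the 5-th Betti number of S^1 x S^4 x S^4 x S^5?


Each S^d has Poincare polynomial 1 + t^d.
The product S^1 x S^4 x S^4 x S^5 has Poincare polynomial prod(1+t^d_i).
Expanding: b_0=1, b_1=1, b_4=2, b_5=3, b_6=1, b_8=1, b_9=3, b_10=2, b_13=1, b_14=1.
b_5 = 3

3


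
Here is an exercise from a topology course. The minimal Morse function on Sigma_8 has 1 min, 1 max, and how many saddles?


A perfect Morse function has m_k = b_k.
For Sigma_8: b_0=1, b_1=2g=16, b_2=1.
Saddles m_1 = 2g = 16

16


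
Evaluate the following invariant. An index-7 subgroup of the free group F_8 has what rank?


Nielsen-Schreier: an index-n subgroup of F_r is free of rank 1 + n(r-1).
Equivalently: chi(cover) = n*chi(base); chi(vee_r S^1) = 1 - 8 = -7.
chi(E) = 7*(-7) = -49; rank = 1 - chi(E) = 1 - (-49) = 50.
rank = 1 + 7*(8-1) = 1 + 49 = 50

50


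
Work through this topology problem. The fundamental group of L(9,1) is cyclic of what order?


pi_1(L(p,q)) = Z/pZ for any q coprime to p.
|pi_1(L(9,1))| = 9

9


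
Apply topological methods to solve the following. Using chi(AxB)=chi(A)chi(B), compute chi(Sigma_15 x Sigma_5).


chi(Sigma_15) = 2 - 2*15 = -28
chi(Sigma_5) = 2 - 2*5 = -8
chi(product) = (-28) * (-8) = 224

224


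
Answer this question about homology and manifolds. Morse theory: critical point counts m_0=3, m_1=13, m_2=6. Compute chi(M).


Morse theory: chi(M) = sum_k (-1)^k m_k where m_k = #(index-k critical points).
= (3) + (-13) + (6) = -4

-4


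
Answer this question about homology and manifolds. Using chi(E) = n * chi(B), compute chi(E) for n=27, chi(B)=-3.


For a finite covering: chi(E) = (number of sheets) * chi(B).
chi(E) = 27 * (-3) = -81

-81


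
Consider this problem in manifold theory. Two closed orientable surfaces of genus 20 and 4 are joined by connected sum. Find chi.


chi(Sigma_20) = 2 - 2*20 = -38
chi(Sigma_4) = 2 - 2*4 = -6
For surfaces: chi(A#B) = chi(A) + chi(B) - 2.
chi = -38 + -6 - 2 = -46

-46


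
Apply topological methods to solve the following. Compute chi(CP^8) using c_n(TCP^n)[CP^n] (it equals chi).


For any closed oriented manifold, <e(TM),[M]> = chi(M).
chi(CP^8) = 8+1 = 9

9


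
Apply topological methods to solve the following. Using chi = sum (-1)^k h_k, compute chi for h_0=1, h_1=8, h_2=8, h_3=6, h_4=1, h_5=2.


Handles of index k contribute (-1)^k to chi (same as CW cells).
chi = (1) + (-8) + (8) + (-6) + (1) + (-2) = -6

-6


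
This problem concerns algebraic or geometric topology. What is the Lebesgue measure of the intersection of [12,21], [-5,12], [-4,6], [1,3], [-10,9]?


Intersection = [max(a_i), min(b_i)] = [12, 3].
Since 12 > 3, the intersection is empty.
Length = 0

0


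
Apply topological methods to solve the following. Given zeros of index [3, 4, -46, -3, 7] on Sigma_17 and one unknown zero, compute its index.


Poincare-Hopf: sum of indices = chi(M).
chi(Sigma_17) = 2 - 2*17 = -32.
Sum of known indices = -35.
x = chi - (sum known) = -32 - (-35) = 3

3


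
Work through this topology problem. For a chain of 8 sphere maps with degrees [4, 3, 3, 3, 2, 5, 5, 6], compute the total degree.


Degree is multiplicative: deg(composition) = product of degrees.
= (4) * (3) * (3) * (3) * (2) * (5) * (5) * (6) = 32400

32400


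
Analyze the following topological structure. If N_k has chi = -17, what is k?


chi = 2 - k for closed non-orientable surfaces with k crosscaps.
-17 = 2 - k
k = 2 - (-17) = 19

19


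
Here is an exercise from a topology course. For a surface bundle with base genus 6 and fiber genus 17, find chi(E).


For a fiber bundle F -> E -> B (with CW structure): chi(E) = chi(B) * chi(F).
chi(Sigma_6) = -10, chi(Sigma_17) = -32.
chi(E) = (-10) * (-32) = 320

320


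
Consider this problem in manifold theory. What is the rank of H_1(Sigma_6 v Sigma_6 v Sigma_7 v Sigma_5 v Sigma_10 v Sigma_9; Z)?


For a wedge X v Y: reduced H_k(X v Y) = H_k(X) + H_k(Y).
Each Sigma_g contributes b_1 = 2g.
b_1 = 12 + 12 + 14 + 10 + 20 + 18 = 86

86


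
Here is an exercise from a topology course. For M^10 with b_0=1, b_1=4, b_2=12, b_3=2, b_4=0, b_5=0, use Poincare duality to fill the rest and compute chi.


By Poincare duality b_k = b_{10-k}, so full Betti numbers: b_0=1, b_1=4, b_2=12, b_3=2, b_4=0, b_5=0, b_6=0, b_7=2, b_8=12, b_9=4, b_10=1.
chi = sum (-1)^k b_k = 14

14


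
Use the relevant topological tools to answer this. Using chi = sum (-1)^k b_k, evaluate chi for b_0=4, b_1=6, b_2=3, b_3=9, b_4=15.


chi = sum_k (-1)^k b_k.
= (4) + (-6) + (3) + (-9) + (15)
= 7

7


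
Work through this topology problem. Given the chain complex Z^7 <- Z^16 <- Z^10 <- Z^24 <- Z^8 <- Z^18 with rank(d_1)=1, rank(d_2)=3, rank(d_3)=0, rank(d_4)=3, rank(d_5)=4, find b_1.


rank H_k = rank(ker d_k) - rank(im d_{k+1}).
rank(ker d_1) = rank(C_1) - rank(d_1) = 16 - 1 = 15.
rank(im d_{1+1}) = 3.
rank H_1 = 15 - 3 = 12

12


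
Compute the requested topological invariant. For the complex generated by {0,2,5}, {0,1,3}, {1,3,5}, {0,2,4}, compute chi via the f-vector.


Enumerate all faces; f-vector: f_0=6, f_1=10, f_2=4.
chi = sum (-1)^k f_k = 0

0


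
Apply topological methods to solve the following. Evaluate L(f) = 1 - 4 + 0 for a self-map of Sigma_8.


L(f) = tr(f_0*) - tr(f_1*) + tr(f_2*).
= 1 - (4) + (0)
= -3

-3


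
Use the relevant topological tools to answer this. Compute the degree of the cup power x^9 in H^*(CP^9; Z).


|x| = 2 in H^*(CP^n).
|x^9| = 9 * |x| = 9 * 2 = 18

18


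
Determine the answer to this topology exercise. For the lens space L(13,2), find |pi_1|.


pi_1(L(p,q)) = Z/pZ for any q coprime to p.
|pi_1(L(13,2))| = 13

13


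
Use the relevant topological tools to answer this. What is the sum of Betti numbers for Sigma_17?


For Sigma_17: b_0 = 1, b_1 = 2g = 34, b_2 = 1.
Total = 1 + 34 + 1 = 36

36


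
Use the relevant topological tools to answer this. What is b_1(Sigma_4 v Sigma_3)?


For a wedge: H_1(A v B) = H_1(A) + H_1(B).
b_1(Sigma_4) = 8, b_1(Sigma_3) = 6.
b_1 = 8 + 6 = 14

14


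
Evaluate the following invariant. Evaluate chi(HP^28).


HP^28 has one cell in each dimension 0, 4, ..., 4*28 (28+1 cells, all even-dim).
chi = 28 + 1 = 29

29


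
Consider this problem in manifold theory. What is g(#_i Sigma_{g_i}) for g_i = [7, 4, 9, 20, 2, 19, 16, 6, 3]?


Genus is additive under connected sum of orientable surfaces.
g = 7 + 4 + 9 + 20 + 2 + 19 + 16 + 6 + 3 = 86

86


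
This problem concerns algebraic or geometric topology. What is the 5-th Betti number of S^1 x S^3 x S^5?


Each S^d has Poincare polynomial 1 + t^d.
The product S^1 x S^3 x S^5 has Poincare polynomial prod(1+t^d_i).
Expanding: b_0=1, b_1=1, b_3=1, b_4=1, b_5=1, b_6=1, b_8=1, b_9=1.
b_5 = 1

1


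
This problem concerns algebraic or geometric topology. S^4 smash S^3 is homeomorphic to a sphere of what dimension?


S^m ^ S^n = S^{m+n}.
k = 4 + 3 = 7

7


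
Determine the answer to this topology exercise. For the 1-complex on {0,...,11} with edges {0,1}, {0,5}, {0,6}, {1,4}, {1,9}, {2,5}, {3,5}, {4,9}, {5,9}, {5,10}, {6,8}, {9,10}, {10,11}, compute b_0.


Run DFS/union-find over 12 vertices.
V = 12, E = 13.
Number of components = 2

2


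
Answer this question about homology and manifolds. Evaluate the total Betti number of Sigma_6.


For Sigma_6: b_0 = 1, b_1 = 2g = 12, b_2 = 1.
Total = 1 + 12 + 1 = 14

14


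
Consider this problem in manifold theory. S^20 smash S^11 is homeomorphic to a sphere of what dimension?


S^m ^ S^n = S^{m+n}.
k = 20 + 11 = 31

31


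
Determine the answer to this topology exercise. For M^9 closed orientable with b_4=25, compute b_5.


Poincare duality for closed orientable n-manifolds: b_k = b_{n-k}.
Here n = 9, so b_5 = b_4 = 25

25


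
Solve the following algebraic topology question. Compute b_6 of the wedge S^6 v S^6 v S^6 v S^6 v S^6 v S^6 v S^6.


For a wedge of spheres, H_k (k>0) is free on one generator per sphere of dimension k.
Spheres of dimension 6: count = 7.
b_6 = 7

7


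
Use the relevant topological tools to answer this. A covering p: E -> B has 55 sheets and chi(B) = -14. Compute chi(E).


For a finite covering: chi(E) = (number of sheets) * chi(B).
chi(E) = 55 * (-14) = -770

-770


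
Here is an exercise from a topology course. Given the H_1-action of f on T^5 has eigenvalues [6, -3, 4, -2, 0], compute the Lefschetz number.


For a torus self-map: L(f) = det(I - A) where A acts on H_1.
L(f) = (1-6) * (1--3) * (1-4) * (1--2) * (1-0) = -5 * 4 * -3 * 3 * 1 = 180

180


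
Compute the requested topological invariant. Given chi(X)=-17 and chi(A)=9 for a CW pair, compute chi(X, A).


Relative Euler characteristic: chi(X, A) = chi(X) - chi(A).
= -17 - (9) = -26

-26


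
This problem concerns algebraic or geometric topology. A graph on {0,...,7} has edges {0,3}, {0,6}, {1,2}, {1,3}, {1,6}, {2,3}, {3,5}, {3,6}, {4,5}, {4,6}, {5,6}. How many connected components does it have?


Run DFS/union-find over 8 vertices.
V = 8, E = 11.
Number of components = 2

2


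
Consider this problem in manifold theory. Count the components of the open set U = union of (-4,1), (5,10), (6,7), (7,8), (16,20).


Sort and merge overlapping open intervals.
Merged: (-4,1), (5,10), (16,20).
Number of components = 3

3


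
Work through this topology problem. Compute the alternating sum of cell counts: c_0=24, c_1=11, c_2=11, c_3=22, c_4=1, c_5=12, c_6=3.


chi = sum_k (-1)^k c_k.
= (-1)^0*24 + (-1)^1*11 + (-1)^2*11 + (-1)^3*22 + (-1)^4*1 + (-1)^5*12 + (-1)^6*3
= (24) + (-11) + (11) + (-22) + (1) + (-12) + (3)
= -6

-6


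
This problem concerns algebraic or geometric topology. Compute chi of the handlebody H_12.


A genus-g handlebody deformation retracts to a wedge of g circles.
chi(vee_g S^1) = 1 - g.
chi(H_12) = 1 - 12 = -11

-11


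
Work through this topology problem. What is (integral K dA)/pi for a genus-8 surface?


Gauss-Bonnet: integral K dA = 2*pi*chi(M).
chi(Sigma_8) = 2 - 2*8 = -14.
(integral K dA)/pi = 2*chi = 2*(-14) = -28

-28


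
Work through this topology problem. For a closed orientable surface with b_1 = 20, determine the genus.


For a closed orientable surface: b_1 = 2g.
20 = 2g
g = 20 / 2 = 10

10


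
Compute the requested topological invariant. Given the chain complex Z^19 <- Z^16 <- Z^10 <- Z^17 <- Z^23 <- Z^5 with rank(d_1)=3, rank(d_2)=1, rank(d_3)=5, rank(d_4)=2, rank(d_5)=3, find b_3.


rank H_k = rank(ker d_k) - rank(im d_{k+1}).
rank(ker d_3) = rank(C_3) - rank(d_3) = 17 - 5 = 12.
rank(im d_{3+1}) = 2.
rank H_3 = 12 - 2 = 10

10


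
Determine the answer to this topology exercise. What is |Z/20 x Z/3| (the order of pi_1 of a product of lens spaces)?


pi_1(X x Y) = pi_1(X) x pi_1(Y).
pi_1(L(20,1)) = Z/20, pi_1(L(3,1)) = Z/3.
|Z/20 x Z/3| = 20 * 3 = 60

60


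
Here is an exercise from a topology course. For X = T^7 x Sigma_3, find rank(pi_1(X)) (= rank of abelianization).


pi_1(A x B) = pi_1(A) x pi_1(B); rank of abelianization = b_1.
b_1(T^7) = 7, b_1(Sigma_3) = 2*3 = 6.
b_1(product) = 7 + 6 = 13

13


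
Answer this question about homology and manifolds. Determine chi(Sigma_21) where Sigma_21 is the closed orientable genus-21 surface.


For a closed orientable surface of genus g: chi = 2 - 2g.
Here g = 21.
chi = 2 - 2*21 = 2 - 42 = -40

-40


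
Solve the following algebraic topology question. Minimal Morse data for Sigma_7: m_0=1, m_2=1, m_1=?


A perfect Morse function has m_k = b_k.
For Sigma_7: b_0=1, b_1=2g=14, b_2=1.
Saddles m_1 = 2g = 14

14


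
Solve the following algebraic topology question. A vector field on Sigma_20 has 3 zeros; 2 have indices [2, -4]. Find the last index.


Poincare-Hopf: sum of indices = chi(M).
chi(Sigma_20) = 2 - 2*20 = -38.
Sum of known indices = -2.
x = chi - (sum known) = -38 - (-2) = -36

-36


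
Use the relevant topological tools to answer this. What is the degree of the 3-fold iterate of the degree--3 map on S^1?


deg(f) = -3. Degree is multiplicative: deg(f^3) = (deg f)^3.
deg(f^3) = (-3)^3 = -27

-27


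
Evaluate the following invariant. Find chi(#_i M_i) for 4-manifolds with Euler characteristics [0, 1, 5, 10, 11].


For n-manifolds: chi(A#B) = chi(A) + chi(B) - chi(S^4).
chi(S^4) = 1 + (-1)^4 = 2.
chi(#) = (sum chi_i) - (5-1)*chi(S^4) = 27 - 4*2 = 19

19


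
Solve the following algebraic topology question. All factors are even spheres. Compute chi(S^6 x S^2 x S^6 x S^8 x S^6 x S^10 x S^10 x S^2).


chi is multiplicative: chi(X x Y) = chi(X) chi(Y).
Each even-dim sphere has chi = 2. There are 8 factors.
chi = 2^8 = 256

256


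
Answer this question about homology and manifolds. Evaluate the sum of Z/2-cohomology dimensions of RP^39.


H^k(RP^39; Z/2) = Z/2 for each 0 <= k <= 39.
Total dimension = 39 + 1 = 40

40


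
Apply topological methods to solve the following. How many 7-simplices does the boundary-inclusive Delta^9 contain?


Delta^9 has 9+1 vertices. A 7-face is a choice of 7+1 vertices.
f_7 = C(9+1, 7+1) = C(10,8) = 45

45


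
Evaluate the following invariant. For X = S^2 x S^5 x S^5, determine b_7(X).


Each S^d has Poincare polynomial 1 + t^d.
The product S^2 x S^5 x S^5 has Poincare polynomial prod(1+t^d_i).
Expanding: b_0=1, b_2=1, b_5=2, b_7=2, b_10=1, b_12=1.
b_7 = 2

2


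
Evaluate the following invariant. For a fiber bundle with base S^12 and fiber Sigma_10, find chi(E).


chi(S^12) = 2 (n even), chi(Sigma_10) = 2 - 2*10 = -18.
chi(E) = 2 * (-18) = -36

-36


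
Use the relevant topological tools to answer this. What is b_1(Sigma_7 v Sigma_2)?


For a wedge: H_1(A v B) = H_1(A) + H_1(B).
b_1(Sigma_7) = 14, b_1(Sigma_2) = 4.
b_1 = 14 + 4 = 18

18


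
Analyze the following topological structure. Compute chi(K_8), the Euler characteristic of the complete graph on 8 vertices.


K_8: V = 8, E = C(8,2) = 28.
chi = V - E = 8 - 28 = -20

-20


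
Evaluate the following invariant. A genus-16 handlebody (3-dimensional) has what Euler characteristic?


A genus-g handlebody deformation retracts to a wedge of g circles.
chi(vee_g S^1) = 1 - g.
chi(H_16) = 1 - 16 = -15

-15


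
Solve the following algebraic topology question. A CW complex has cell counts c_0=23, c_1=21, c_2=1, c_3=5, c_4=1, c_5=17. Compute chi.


chi = sum_k (-1)^k c_k.
= (-1)^0*23 + (-1)^1*21 + (-1)^2*1 + (-1)^3*5 + (-1)^4*1 + (-1)^5*17
= (23) + (-21) + (1) + (-5) + (1) + (-17)
= -18

-18


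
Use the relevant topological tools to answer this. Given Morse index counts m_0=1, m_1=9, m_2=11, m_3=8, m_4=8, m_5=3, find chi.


Morse theory: chi(M) = sum_k (-1)^k m_k where m_k = #(index-k critical points).
= (1) + (-9) + (11) + (-8) + (8) + (-3) = 0

0


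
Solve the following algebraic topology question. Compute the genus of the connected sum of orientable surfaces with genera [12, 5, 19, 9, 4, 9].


Genus is additive under connected sum of orientable surfaces.
g = 12 + 5 + 19 + 9 + 4 + 9 = 58

58


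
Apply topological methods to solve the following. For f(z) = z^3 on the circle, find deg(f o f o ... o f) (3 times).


deg(f) = 3. Degree is multiplicative: deg(f^3) = (deg f)^3.
deg(f^3) = (3)^3 = 27

27


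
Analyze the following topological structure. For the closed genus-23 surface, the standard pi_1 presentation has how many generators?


Standard presentation: pi_1(Sigma_g) = <a_1,b_1,...,a_g,b_g | [a_1,b_1]...[a_g,b_g] = 1>.
Number of generators = 2g = 2*23 = 46

46


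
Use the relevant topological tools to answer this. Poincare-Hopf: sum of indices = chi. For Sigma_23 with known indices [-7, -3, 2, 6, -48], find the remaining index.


Poincare-Hopf: sum of indices = chi(M).
chi(Sigma_23) = 2 - 2*23 = -44.
Sum of known indices = -50.
x = chi - (sum known) = -44 - (-50) = 6

6


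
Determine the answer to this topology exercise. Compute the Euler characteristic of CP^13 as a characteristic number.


For any closed oriented manifold, <e(TM),[M]> = chi(M).
chi(CP^13) = 13+1 = 14

14


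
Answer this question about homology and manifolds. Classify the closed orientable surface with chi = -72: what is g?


chi = 2 - 2g for closed orientable surfaces.
-72 = 2 - 2g
2g = 2 - (-72) = 74
g = 37

37


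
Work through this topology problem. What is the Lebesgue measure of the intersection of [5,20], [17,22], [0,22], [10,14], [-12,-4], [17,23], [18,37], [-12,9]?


Intersection = [max(a_i), min(b_i)] = [18, -4].
Since 18 > -4, the intersection is empty.
Length = 0

0


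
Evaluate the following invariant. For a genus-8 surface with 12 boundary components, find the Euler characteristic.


For a compact orientable surface with genus g and b boundary components: chi = 2 - 2g - b.
chi = 2 - 2*8 - 12 = 2 - 16 - 12 = -26

-26


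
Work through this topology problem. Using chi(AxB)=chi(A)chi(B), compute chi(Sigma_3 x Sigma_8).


chi(Sigma_3) = 2 - 2*3 = -4
chi(Sigma_8) = 2 - 2*8 = -14
chi(product) = (-4) * (-14) = 56

56


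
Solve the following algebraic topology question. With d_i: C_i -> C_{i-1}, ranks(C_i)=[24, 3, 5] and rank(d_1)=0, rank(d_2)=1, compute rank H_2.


rank H_k = rank(ker d_k) - rank(im d_{k+1}).
rank(ker d_2) = rank(C_2) - rank(d_2) = 5 - 1 = 4.
rank(im d_{2+1}) = 0.
rank H_2 = 4 - 0 = 4

4


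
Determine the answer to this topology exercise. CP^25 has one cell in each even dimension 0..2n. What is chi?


CP^25 has one cell in each even dimension 0, 2, ..., 2*25 (25+1 cells total).
All cells are even-dimensional, so chi = number of cells.
chi = 25 + 1 = 26

26


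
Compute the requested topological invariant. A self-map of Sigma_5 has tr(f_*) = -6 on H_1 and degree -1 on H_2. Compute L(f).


L(f) = tr(f_0*) - tr(f_1*) + tr(f_2*).
= 1 - (-6) + (-1)
= 6

6


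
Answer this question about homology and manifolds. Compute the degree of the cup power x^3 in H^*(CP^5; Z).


|x| = 2 in H^*(CP^n).
|x^3| = 3 * |x| = 3 * 2 = 6

6


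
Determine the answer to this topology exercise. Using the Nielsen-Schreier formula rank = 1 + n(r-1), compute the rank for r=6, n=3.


Nielsen-Schreier: an index-n subgroup of F_r is free of rank 1 + n(r-1).
Equivalently: chi(cover) = n*chi(base); chi(vee_r S^1) = 1 - 6 = -5.
chi(E) = 3*(-5) = -15; rank = 1 - chi(E) = 1 - (-15) = 16.
rank = 1 + 3*(6-1) = 1 + 15 = 16

16


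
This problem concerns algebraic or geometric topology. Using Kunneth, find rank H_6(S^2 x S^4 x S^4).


Each S^d has Poincare polynomial 1 + t^d.
The product S^2 x S^4 x S^4 has Poincare polynomial prod(1+t^d_i).
Expanding: b_0=1, b_2=1, b_4=2, b_6=2, b_8=1, b_10=1.
b_6 = 2

2


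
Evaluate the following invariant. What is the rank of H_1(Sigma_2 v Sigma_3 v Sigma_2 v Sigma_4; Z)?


For a wedge X v Y: reduced H_k(X v Y) = H_k(X) + H_k(Y).
Each Sigma_g contributes b_1 = 2g.
b_1 = 4 + 6 + 4 + 8 = 22

22


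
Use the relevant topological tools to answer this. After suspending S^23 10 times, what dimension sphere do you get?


Each suspension raises dimension by 1: Sigma S^n = S^{n+1}.
Sigma^10 S^23 = S^{23+10} = S^33

33


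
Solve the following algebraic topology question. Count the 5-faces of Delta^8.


Delta^8 has 8+1 vertices. A 5-face is a choice of 5+1 vertices.
f_5 = C(8+1, 5+1) = C(9,6) = 84

84


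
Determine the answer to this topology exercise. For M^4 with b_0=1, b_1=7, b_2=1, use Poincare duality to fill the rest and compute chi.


By Poincare duality b_k = b_{4-k}, so full Betti numbers: b_0=1, b_1=7, b_2=1, b_3=7, b_4=1.
chi = sum (-1)^k b_k = -11

-11


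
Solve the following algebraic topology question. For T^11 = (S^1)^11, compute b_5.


By the Kunneth formula, b_k(T^n) = C(n,k).
b_5(T^11) = C(11,5).
C(11,5) = 11!/(5!*6!) = 462

462


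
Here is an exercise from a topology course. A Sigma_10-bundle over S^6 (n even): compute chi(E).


chi(S^6) = 2 (n even), chi(Sigma_10) = 2 - 2*10 = -18.
chi(E) = 2 * (-18) = -36

-36


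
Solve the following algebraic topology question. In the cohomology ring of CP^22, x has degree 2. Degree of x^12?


|x| = 2 in H^*(CP^n).
|x^12| = 12 * |x| = 12 * 2 = 24

24


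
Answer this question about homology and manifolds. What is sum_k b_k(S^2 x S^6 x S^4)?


Total Betti number is multiplicative under products.
Each S^d (d>=1) has total Betti number 2.
There are 3 sphere factors.
Total = 2^3 = 8

8


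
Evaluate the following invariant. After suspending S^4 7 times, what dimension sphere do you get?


Each suspension raises dimension by 1: Sigma S^n = S^{n+1}.
Sigma^7 S^4 = S^{4+7} = S^11

11


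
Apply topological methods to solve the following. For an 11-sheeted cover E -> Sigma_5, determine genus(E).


For an n-sheeted cover: chi(E) = n * chi(B).
chi(Sigma_5) = 2 - 2*5 = -8.
chi(E) = 11 * (-8) = -88.
genus(E) = (2 - chi(E))/2 = (2 - (-88))/2 = 90/2 = 45

45


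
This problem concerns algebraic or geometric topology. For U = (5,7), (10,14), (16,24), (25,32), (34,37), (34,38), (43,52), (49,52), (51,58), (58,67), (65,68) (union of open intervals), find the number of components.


Sort and merge overlapping open intervals.
Merged: (5,7), (10,14), (16,24), (25,32), (34,38), (43,58), (58,68).
Number of components = 7

7


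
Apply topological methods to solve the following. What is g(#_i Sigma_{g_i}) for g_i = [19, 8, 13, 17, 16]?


Genus is additive under connected sum of orientable surfaces.
g = 19 + 8 + 13 + 17 + 16 = 73

73


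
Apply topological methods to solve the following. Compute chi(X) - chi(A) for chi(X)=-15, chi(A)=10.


Relative Euler characteristic: chi(X, A) = chi(X) - chi(A).
= -15 - (10) = -25

-25


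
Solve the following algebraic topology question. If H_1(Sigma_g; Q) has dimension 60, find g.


For a closed orientable surface: b_1 = 2g.
60 = 2g
g = 60 / 2 = 30

30


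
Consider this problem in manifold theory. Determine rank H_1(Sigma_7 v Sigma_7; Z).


For a wedge: H_1(A v B) = H_1(A) + H_1(B).
b_1(Sigma_7) = 14, b_1(Sigma_7) = 14.
b_1 = 14 + 14 = 28

28


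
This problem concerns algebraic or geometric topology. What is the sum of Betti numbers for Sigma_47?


For Sigma_47: b_0 = 1, b_1 = 2g = 94, b_2 = 1.
Total = 1 + 94 + 1 = 96

96


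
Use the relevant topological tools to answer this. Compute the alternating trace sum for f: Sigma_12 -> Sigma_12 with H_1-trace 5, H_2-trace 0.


L(f) = tr(f_0*) - tr(f_1*) + tr(f_2*).
= 1 - (5) + (0)
= -4

-4


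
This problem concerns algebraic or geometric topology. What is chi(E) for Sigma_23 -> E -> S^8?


chi(S^8) = 2 (n even), chi(Sigma_23) = 2 - 2*23 = -44.
chi(E) = 2 * (-44) = -88

-88


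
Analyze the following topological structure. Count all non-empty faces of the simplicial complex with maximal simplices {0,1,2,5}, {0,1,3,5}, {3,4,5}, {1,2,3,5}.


Each maximal simplex on m vertices has 2^m - 1 nonempty faces.
Take the union (dedupe shared faces).
Total distinct faces = 31

31


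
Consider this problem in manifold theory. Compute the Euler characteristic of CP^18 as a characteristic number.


For any closed oriented manifold, <e(TM),[M]> = chi(M).
chi(CP^18) = 18+1 = 19

19


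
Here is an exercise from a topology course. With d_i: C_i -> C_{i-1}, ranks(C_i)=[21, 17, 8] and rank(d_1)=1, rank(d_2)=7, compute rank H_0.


rank H_k = rank(ker d_k) - rank(im d_{k+1}).
rank(ker d_0) = rank(C_0) - rank(d_0) = 21 - 0 = 21.
rank(im d_{0+1}) = 1.
rank H_0 = 21 - 1 = 20

20


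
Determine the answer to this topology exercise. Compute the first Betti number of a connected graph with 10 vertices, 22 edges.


For a connected graph: rank(pi_1) = b_1 = E - V + 1 = 1 - chi.
chi = V - E = 10 - 22 = -12.
rank = 1 - (-12) = 22 - 10 + 1 = 13

13


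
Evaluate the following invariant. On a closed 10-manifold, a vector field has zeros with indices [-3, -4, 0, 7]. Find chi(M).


Poincare-Hopf: chi(M) = sum of indices of zeros.
chi = (-3) + (-4) + (0) + (7) = 0

0


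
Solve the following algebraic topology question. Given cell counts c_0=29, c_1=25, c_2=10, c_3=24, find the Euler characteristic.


chi = sum_k (-1)^k c_k.
= (-1)^0*29 + (-1)^1*25 + (-1)^2*10 + (-1)^3*24
= (29) + (-25) + (10) + (-24)
= -10

-10


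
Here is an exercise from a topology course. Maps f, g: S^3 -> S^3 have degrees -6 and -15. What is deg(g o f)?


Degree is multiplicative under composition: deg(g o f) = deg(g) * deg(f).
= -15 * -6 = 90

90


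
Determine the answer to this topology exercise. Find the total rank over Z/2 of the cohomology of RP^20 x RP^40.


dim H^*(RP^n; Z/2) = n+1 (one Z/2 in each degree 0..n).
Total Betti number is multiplicative.
Total = (20+1) * (40+1) = 21 * 41 = 861

861


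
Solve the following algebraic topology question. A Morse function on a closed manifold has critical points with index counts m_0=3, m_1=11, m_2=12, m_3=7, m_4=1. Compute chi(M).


Morse theory: chi(M) = sum_k (-1)^k m_k where m_k = #(index-k critical points).
= (3) + (-11) + (12) + (-7) + (1) = -2

-2


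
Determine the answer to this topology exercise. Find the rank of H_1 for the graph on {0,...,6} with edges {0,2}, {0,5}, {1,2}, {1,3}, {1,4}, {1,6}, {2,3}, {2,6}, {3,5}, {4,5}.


b_1 = E - V + (number of components).
E = 10, V = 7, components = 1.
b_1 = 10 - 7 + 1 = 4

4


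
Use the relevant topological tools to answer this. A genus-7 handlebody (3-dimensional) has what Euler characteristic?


A genus-g handlebody deformation retracts to a wedge of g circles.
chi(vee_g S^1) = 1 - g.
chi(H_7) = 1 - 7 = -6

-6


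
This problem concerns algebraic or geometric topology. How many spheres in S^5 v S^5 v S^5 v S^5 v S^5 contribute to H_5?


For a wedge of spheres, H_k (k>0) is free on one generator per sphere of dimension k.
Spheres of dimension 5: count = 5.
b_5 = 5

5


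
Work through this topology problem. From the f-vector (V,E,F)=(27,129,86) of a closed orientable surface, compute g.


chi = V - E + F = 27 - 129 + 86 = -16
For orientable closed surface: chi = 2 - 2g, so g = (2 - chi)/2.
g = (2 - (-16)) / 2 = 18 / 2 = 9

9


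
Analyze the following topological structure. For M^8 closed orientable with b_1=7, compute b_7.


Poincare duality for closed orientable n-manifolds: b_k = b_{n-k}.
Here n = 8, so b_7 = b_1 = 7

7


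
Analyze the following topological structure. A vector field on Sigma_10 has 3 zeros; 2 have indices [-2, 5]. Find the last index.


Poincare-Hopf: sum of indices = chi(M).
chi(Sigma_10) = 2 - 2*10 = -18.
Sum of known indices = 3.
x = chi - (sum known) = -18 - (3) = -21

-21


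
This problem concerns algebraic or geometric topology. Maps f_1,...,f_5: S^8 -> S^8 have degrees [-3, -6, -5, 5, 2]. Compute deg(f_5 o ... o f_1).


Degree is multiplicative: deg(composition) = product of degrees.
= (-3) * (-6) * (-5) * (5) * (2) = -900

-900


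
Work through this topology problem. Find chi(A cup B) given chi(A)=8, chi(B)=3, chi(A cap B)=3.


chi(A cup B) = chi(A) + chi(B) - chi(A cap B)
= 8 + (3) - (3)
= 8

8


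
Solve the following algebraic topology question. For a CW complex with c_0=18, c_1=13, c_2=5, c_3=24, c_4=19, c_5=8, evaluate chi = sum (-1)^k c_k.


chi = sum_k (-1)^k c_k.
= (-1)^0*18 + (-1)^1*13 + (-1)^2*5 + (-1)^3*24 + (-1)^4*19 + (-1)^5*8
= (18) + (-13) + (5) + (-24) + (19) + (-8)
= -3

-3


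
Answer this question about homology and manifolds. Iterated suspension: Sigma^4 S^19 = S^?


Each suspension raises dimension by 1: Sigma S^n = S^{n+1}.
Sigma^4 S^19 = S^{19+4} = S^23

23


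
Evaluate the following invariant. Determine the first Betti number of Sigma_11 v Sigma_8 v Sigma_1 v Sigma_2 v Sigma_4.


For a wedge X v Y: reduced H_k(X v Y) = H_k(X) + H_k(Y).
Each Sigma_g contributes b_1 = 2g.
b_1 = 22 + 16 + 2 + 4 + 8 = 52

52


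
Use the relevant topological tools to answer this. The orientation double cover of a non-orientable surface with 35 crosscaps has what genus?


chi(N_35) = 2 - 35 = -33.
Double cover: chi(Sigma_g) = 2 * chi(N_35) = 2*(-33) = -66.
2 - 2g = -66, so g = (2 - (-66))/2 = 68/2 = 34

34


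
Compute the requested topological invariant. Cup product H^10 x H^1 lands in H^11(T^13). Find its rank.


Cup product: H^p x H^q -> H^{p+q}; here p+q = 10+1 = 11.
rank H^k(T^n) = C(n,k).
C(13,11) = 78

78


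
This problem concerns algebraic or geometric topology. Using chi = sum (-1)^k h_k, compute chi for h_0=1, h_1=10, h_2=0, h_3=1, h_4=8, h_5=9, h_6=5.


Handles of index k contribute (-1)^k to chi (same as CW cells).
chi = (1) + (-10) + (0) + (-1) + (8) + (-9) + (5) = -6

-6


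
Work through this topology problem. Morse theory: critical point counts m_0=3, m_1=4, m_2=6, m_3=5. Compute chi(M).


Morse theory: chi(M) = sum_k (-1)^k m_k where m_k = #(index-k critical points).
= (3) + (-4) + (6) + (-5) = 0

0


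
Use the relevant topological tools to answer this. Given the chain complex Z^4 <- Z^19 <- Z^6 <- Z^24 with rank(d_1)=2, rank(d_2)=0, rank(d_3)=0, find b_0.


rank H_k = rank(ker d_k) - rank(im d_{k+1}).
rank(ker d_0) = rank(C_0) - rank(d_0) = 4 - 0 = 4.
rank(im d_{0+1}) = 2.
rank H_0 = 4 - 2 = 2

2


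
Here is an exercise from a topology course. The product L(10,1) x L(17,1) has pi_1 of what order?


pi_1(X x Y) = pi_1(X) x pi_1(Y).
pi_1(L(10,1)) = Z/10, pi_1(L(17,1)) = Z/17.
|Z/10 x Z/17| = 10 * 17 = 170

170


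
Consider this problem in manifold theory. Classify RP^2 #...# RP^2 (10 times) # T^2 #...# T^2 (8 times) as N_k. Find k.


Since a >= 1, the sum is non-orientable; each T^2 can be replaced by RP^2 # RP^2 (since T^2#RP^2 = 3RP^2).
Total crosscaps k = 10 + 2*8 = 26.
Check via chi: chi = 10*1 + 8*0 - (10+8-1)*2 = -24 = 2 - k = -24. Consistent.

26


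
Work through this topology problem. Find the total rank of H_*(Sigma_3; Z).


For Sigma_3: b_0 = 1, b_1 = 2g = 6, b_2 = 1.
Total = 1 + 6 + 1 = 8

8


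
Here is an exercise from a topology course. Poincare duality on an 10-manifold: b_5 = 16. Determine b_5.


Poincare duality for closed orientable n-manifolds: b_k = b_{n-k}.
Here n = 10, so b_5 = b_5 = 16

16


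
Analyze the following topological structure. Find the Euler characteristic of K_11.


K_11: V = 11, E = C(11,2) = 55.
chi = V - E = 11 - 55 = -44

-44


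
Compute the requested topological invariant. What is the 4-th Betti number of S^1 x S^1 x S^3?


Each S^d has Poincare polynomial 1 + t^d.
The product S^1 x S^1 x S^3 has Poincare polynomial prod(1+t^d_i).
Expanding: b_0=1, b_1=2, b_2=1, b_3=1, b_4=2, b_5=1.
b_4 = 2

2


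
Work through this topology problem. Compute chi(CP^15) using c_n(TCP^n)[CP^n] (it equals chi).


For any closed oriented manifold, <e(TM),[M]> = chi(M).
chi(CP^15) = 15+1 = 16

16


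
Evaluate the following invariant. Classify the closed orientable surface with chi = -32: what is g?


chi = 2 - 2g for closed orientable surfaces.
-32 = 2 - 2g
2g = 2 - (-32) = 34
g = 17

17


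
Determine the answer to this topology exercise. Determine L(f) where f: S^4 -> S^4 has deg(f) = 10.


On S^4: L(f) = tr(f_0*) + (-1)^4 tr(f_4*) = 1 + (-1)^4 * deg(f).
L(f) = 1 + (-1)^4 * 10 = 1 + 10 = 11

11


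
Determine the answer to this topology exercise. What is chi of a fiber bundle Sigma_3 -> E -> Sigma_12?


For a fiber bundle F -> E -> B (with CW structure): chi(E) = chi(B) * chi(F).
chi(Sigma_12) = -22, chi(Sigma_3) = -4.
chi(E) = (-22) * (-4) = 88

88


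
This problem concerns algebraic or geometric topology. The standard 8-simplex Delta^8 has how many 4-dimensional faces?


Delta^8 has 8+1 vertices. A 4-face is a choice of 4+1 vertices.
f_4 = C(8+1, 4+1) = C(9,5) = 126

126


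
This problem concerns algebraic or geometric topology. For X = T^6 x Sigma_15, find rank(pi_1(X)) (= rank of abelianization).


pi_1(A x B) = pi_1(A) x pi_1(B); rank of abelianization = b_1.
b_1(T^6) = 6, b_1(Sigma_15) = 2*15 = 30.
b_1(product) = 6 + 30 = 36

36


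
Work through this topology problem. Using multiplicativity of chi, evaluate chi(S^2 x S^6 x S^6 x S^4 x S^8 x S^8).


chi is multiplicative: chi(X x Y) = chi(X) chi(Y).
Each even-dim sphere has chi = 2. There are 6 factors.
chi = 2^6 = 64

64


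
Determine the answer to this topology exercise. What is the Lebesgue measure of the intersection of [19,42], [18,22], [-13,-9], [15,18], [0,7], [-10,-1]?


Intersection = [max(a_i), min(b_i)] = [19, -9].
Since 19 > -9, the intersection is empty.
Length = 0

0


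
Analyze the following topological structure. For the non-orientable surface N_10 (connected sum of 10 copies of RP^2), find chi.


For a non-orientable closed surface with k crosscaps: chi = 2 - k.
Here k = 10.
chi = 2 - 10 = -8

-8


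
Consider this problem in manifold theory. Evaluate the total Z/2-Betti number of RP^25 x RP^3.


dim H^*(RP^n; Z/2) = n+1 (one Z/2 in each degree 0..n).
Total Betti number is multiplicative.
Total = (25+1) * (3+1) = 26 * 4 = 104

104
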